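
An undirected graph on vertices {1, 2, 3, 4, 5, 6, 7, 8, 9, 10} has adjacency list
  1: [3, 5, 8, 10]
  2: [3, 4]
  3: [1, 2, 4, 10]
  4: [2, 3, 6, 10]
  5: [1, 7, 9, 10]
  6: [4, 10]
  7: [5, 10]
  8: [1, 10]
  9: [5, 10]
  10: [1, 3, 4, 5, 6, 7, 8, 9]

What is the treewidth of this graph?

2

A width-2 tree decomposition is:
Bags: B1 = {1, 8, 10}  B2 = {1, 5, 10}  B3 = {1, 3, 10}  B4 = {5, 7, 10}  B5 = {3, 4, 10}  B6 = {5, 9, 10}  B7 = {2, 3, 4}  B8 = {4, 6, 10}
Tree: B1–B2, B2–B3, B2–B4, B3–B5, B2–B6, B5–B7, B5–B8
The largest bag has 3 vertices, giving width 2; this decomposition certifies tw(G) ≤ 2. For the lower bound, the 3 vertices {2, 3, 4} are pairwise adjacent, and any tree decomposition puts a clique entirely inside one bag — forcing width ≥ 2. Therefore the treewidth is 2.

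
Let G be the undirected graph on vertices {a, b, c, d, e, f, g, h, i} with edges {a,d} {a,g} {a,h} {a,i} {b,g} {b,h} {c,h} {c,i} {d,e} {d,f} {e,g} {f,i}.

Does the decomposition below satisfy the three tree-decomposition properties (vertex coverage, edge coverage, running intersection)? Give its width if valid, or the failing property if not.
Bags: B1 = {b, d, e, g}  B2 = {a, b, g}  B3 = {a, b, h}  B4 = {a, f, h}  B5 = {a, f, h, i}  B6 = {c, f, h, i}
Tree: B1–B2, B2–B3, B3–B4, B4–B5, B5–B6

No — edge (d,a) lies in no bag.

A tree decomposition must satisfy three properties: every vertex lies in some bag; for every edge, both endpoints lie together in some bag; and for every vertex, the bags containing it form a connected subtree. Here edge (d,a) lies in no bag, so the decomposition is invalid.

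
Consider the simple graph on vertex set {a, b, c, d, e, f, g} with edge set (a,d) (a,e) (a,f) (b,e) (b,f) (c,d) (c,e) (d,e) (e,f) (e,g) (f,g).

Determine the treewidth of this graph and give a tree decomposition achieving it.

Each bag holds 3 vertices, so the decomposition has width 2, which upper-bounds the treewidth. Conversely, {c, d, e} is a clique of size 3, and the vertices of any clique must share a bag in every tree decomposition; so some bag has ≥ 3 vertices and tw(G) ≥ 2. Hence tw(G) = 2 exactly.

Treewidth 2.
Bags: B1 = {a, d, e}  B2 = {a, e, f}  B3 = {c, d, e}  B4 = {b, e, f}  B5 = {e, f, g}
Tree: B1–B2, B1–B3, B2–B4, B2–B5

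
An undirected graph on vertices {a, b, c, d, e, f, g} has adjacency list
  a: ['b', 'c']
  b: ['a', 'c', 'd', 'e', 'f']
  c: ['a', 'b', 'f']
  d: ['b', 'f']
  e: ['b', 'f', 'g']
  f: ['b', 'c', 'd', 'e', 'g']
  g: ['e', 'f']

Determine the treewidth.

A width-2 tree decomposition is:
Bags: B1 = {b, c, f}  B2 = {b, e, f}  B3 = {b, d, f}  B4 = {e, f, g}  B5 = {a, b, c}
Tree: B1–B2, B1–B3, B2–B4, B1–B5
Each bag holds 3 vertices, so the decomposition has width 2, which upper-bounds the treewidth. For the lower bound, the 3 vertices {a, b, c} are pairwise adjacent, and any tree decomposition puts a clique entirely inside one bag — forcing width ≥ 2. Combining the bounds, tw(G) = 2.

2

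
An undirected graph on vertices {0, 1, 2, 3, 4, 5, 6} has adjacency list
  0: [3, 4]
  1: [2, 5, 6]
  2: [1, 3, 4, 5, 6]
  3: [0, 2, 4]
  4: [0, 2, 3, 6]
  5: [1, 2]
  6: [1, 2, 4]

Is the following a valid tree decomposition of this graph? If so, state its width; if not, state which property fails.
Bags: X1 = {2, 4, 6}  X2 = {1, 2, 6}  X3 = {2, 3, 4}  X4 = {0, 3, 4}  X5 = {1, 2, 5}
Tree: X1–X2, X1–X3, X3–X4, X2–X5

Yes; width 2.

Every vertex of G appears in some bag (union = {0, 1, 2, 3, 4, 5, 6}); every edge is covered by a bag; and for each vertex v the set of bags containing v is connected in the bag tree. The decomposition is therefore valid. The largest bag has 3 vertices, so the width is 2.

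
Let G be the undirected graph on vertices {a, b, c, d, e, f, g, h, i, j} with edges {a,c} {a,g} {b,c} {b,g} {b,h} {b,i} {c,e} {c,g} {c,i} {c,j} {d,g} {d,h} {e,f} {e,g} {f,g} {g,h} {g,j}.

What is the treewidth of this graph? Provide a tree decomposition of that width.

Treewidth 2.
One such decomposition:
Bags: B1 = {b, c, g}  B2 = {b, g, h}  B3 = {c, g, j}  B4 = {c, e, g}  B5 = {e, f, g}  B6 = {d, g, h}  B7 = {b, c, i}  B8 = {a, c, g}
Tree: B1–B2, B1–B3, B1–B4, B4–B5, B2–B6, B1–B7, B4–B8

The largest bag has 3 vertices, giving width 2; this decomposition certifies tw(G) ≤ 2. Conversely, {d, g, h} is a clique of size 3, and the vertices of any clique must share a bag in every tree decomposition; so some bag has ≥ 3 vertices and tw(G) ≥ 2. Therefore the treewidth is 2.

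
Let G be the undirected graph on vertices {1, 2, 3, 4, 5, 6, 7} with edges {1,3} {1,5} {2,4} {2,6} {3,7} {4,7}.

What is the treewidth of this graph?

1

A width-1 tree decomposition is:
Bags: B1 = {1, 5}  B2 = {1, 3}  B3 = {3, 7}  B4 = {4, 7}  B5 = {2, 4}  B6 = {2, 6}
Tree: B1–B2, B2–B3, B3–B4, B4–B5, B5–B6
The largest bag has 2 vertices, giving width 1; this decomposition certifies tw(G) ≤ 1. Any graph with an edge has treewidth ≥ 1, and G has the edge 5–1. Combining the bounds, tw(G) = 1.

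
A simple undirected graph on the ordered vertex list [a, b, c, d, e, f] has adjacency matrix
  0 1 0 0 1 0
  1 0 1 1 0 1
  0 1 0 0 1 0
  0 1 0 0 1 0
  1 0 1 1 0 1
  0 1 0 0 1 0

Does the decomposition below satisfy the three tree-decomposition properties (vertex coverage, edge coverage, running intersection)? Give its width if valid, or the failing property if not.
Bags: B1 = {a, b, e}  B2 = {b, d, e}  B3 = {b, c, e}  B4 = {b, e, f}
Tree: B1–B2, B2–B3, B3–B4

Vertex coverage: the bags together contain {a, b, c, d, e, f}, the full vertex set. Edge coverage: each edge of G has both endpoints in at least one bag. Running intersection: for every vertex, the bags containing it form a connected subtree. All three properties hold, so this is a valid tree decomposition of width max|bag| − 1 = 2, and hence tw(G) ≤ 2.

Yes; width 2.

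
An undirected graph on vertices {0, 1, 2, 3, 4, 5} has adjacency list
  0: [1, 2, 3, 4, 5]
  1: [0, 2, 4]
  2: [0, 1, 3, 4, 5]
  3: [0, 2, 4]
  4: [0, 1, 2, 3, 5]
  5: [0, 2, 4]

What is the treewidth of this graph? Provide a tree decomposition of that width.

Each bag holds 4 vertices, so the decomposition has width 3, which upper-bounds the treewidth. Conversely, {0, 1, 2, 4} is a clique of size 4, and the vertices of any clique must share a bag in every tree decomposition; so some bag has ≥ 4 vertices and tw(G) ≥ 3. Hence tw(G) = 3 exactly.

Treewidth 3.
One such decomposition:
Bags: B1 = {0, 2, 4, 5}  B2 = {0, 2, 3, 4}  B3 = {0, 1, 2, 4}
Tree: B1–B2, B2–B3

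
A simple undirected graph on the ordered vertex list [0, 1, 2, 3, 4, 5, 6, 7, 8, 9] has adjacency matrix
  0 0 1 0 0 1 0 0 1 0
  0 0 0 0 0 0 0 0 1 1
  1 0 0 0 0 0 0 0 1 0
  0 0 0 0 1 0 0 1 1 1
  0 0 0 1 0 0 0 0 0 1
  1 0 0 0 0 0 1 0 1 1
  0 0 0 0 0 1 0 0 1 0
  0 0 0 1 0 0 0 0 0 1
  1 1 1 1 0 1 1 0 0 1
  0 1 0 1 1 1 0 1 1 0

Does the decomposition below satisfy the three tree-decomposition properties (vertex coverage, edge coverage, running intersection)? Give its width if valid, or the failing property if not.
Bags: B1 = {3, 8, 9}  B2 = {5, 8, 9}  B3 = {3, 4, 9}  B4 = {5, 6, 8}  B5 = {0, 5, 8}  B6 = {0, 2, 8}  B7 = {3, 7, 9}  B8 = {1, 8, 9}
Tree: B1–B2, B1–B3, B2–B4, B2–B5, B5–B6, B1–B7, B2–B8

Yes; width 2.

Checking the three conditions: (i) the bags cover all of {0, 1, 2, 3, 4, 5, 6, 7, 8, 9}; (ii) for each edge, some bag contains both endpoints; (iii) the bags containing any fixed vertex form a subtree. All hold, so the decomposition is valid with width 3 − 1 = 2.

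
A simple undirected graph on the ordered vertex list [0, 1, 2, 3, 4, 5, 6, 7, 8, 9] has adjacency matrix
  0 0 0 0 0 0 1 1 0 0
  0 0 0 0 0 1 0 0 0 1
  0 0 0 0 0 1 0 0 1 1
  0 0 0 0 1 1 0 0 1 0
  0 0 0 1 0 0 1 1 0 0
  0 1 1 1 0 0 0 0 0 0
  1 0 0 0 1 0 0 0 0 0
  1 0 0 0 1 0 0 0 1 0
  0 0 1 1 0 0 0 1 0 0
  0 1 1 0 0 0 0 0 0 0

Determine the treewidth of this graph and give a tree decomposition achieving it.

The largest bag has 3 vertices, giving width 2; this decomposition certifies tw(G) ≤ 2. Since 0–6–4–7–0 is a cycle in G, G is not acyclic. Forests are exactly the graphs of treewidth ≤ 1, so tw(G) ≥ 2. Hence tw(G) = 2 exactly.

Treewidth 2.
One such decomposition:
Bags: B1 = {0, 6, 7}  B2 = {4, 6, 7}  B3 = {4, 7, 8}  B4 = {3, 4, 8}  B5 = {2, 3, 8}  B6 = {2, 3, 5}  B7 = {2, 5, 9}  B8 = {1, 5, 9}
Tree: B1–B2, B2–B3, B3–B4, B4–B5, B5–B6, B6–B7, B7–B8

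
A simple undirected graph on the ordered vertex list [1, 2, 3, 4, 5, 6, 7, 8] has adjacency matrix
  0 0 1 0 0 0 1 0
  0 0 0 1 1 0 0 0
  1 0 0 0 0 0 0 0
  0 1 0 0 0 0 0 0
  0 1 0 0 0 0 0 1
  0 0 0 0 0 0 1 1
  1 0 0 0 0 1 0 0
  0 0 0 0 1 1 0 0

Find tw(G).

1

A width-1 tree decomposition is:
Bags: B1 = {2, 4}  B2 = {2, 5}  B3 = {5, 8}  B4 = {6, 8}  B5 = {6, 7}  B6 = {1, 7}  B7 = {1, 3}
Tree: B1–B2, B2–B3, B3–B4, B4–B5, B5–B6, B6–B7
Every bag has size at most 2, so the width is 2 − 1 = 1 and tw(G) ≤ 1. Since G has at least one edge (e.g. 4–2), it is not an edgeless graph, so tw(G) ≥ 1. The upper and lower bounds meet at 1, so that is the treewidth.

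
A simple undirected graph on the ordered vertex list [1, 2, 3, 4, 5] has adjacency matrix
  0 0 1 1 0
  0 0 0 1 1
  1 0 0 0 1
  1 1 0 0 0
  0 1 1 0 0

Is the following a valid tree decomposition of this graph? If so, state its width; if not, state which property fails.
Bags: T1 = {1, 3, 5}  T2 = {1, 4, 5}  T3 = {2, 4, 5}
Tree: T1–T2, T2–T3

Yes; width 2.

Checking the three conditions: (i) the bags cover all of {1, 2, 3, 4, 5}; (ii) for each edge, some bag contains both endpoints; (iii) the bags containing any fixed vertex form a subtree. All hold, so the decomposition is valid with width 3 − 1 = 2.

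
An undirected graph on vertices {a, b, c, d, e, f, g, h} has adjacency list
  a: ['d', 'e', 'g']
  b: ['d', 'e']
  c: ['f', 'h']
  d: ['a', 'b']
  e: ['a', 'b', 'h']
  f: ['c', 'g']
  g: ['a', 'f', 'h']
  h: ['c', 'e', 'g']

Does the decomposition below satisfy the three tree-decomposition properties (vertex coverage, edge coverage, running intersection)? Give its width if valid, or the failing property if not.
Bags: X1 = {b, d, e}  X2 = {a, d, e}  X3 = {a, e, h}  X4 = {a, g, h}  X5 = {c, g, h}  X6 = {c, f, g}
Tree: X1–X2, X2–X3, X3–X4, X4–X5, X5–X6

Every vertex of G appears in some bag (union = {a, b, c, d, e, f, g, h}); every edge is covered by a bag; and for each vertex v the set of bags containing v is connected in the bag tree. The decomposition is therefore valid. The largest bag has 3 vertices, so the width is 2.

Yes; width 2.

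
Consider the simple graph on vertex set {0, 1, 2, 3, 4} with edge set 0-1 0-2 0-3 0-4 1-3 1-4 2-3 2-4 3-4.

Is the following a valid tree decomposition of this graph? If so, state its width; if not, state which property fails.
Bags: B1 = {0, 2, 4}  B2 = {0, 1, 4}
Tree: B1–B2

No — vertex 3 appears in no bag.

A tree decomposition must satisfy three properties: every vertex lies in some bag; for every edge, both endpoints lie together in some bag; and for every vertex, the bags containing it form a connected subtree. Here vertex 3 appears in no bag, so the decomposition is invalid.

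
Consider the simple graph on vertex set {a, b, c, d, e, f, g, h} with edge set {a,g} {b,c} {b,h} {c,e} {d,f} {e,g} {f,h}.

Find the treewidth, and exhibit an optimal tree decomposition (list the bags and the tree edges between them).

Treewidth 1.
One such decomposition:
Bags: B1 = {d, f}  B2 = {f, h}  B3 = {b, h}  B4 = {b, c}  B5 = {c, e}  B6 = {e, g}  B7 = {a, g}
Tree: B1–B2, B2–B3, B3–B4, B4–B5, B5–B6, B6–B7

Every bag has size at most 2, so the width is 2 − 1 = 1 and tw(G) ≤ 1. Any graph with an edge has treewidth ≥ 1, and G has the edge d–f. Therefore the treewidth is 1.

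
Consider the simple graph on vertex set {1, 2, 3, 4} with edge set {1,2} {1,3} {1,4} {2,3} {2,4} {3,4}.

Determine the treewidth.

A width-3 tree decomposition is:
Bags: B1 = {1, 2, 3, 4}
Tree: (single bag)
A single bag containing all 4 vertices is trivially a valid decomposition of width 3. For the lower bound, the 4 vertices {1, 2, 3, 4} are pairwise adjacent, and any tree decomposition puts a clique entirely inside one bag — forcing width ≥ 3. Therefore the treewidth is 3.

3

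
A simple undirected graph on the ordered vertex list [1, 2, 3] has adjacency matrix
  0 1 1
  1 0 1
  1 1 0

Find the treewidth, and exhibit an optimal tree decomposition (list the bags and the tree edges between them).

With just one bag of size 3, the width is 3 − 1 = 2, so tw(G) ≤ 2. For the lower bound, the 3 vertices {1, 2, 3} are pairwise adjacent, and any tree decomposition puts a clique entirely inside one bag — forcing width ≥ 2. Combining the bounds, tw(G) = 2.

Treewidth 2.
One such decomposition:
Bags: B1 = {1, 2, 3}
Tree: (single bag)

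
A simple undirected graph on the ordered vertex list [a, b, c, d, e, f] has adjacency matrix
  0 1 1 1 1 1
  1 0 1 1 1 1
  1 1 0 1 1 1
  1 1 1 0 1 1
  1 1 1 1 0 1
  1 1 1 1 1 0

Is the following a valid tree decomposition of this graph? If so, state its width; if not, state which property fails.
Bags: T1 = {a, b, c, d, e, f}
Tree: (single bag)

Yes; width 5.

Every vertex of G appears in some bag (union = {a, b, c, d, e, f}); every edge is covered by a bag; and for each vertex v the set of bags containing v is connected in the bag tree. The decomposition is therefore valid. The largest bag has 6 vertices, so the width is 5.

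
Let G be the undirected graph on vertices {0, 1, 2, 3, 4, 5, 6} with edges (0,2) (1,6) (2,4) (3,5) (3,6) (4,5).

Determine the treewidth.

A width-1 tree decomposition is:
Bags: B1 = {0, 2}  B2 = {2, 4}  B3 = {4, 5}  B4 = {3, 5}  B5 = {3, 6}  B6 = {1, 6}
Tree: B1–B2, B2–B3, B3–B4, B4–B5, B5–B6
Each bag holds 2 vertices, so the decomposition has width 1, which upper-bounds the treewidth. Any graph with an edge has treewidth ≥ 1, and G has the edge 0–2. Hence tw(G) = 1 exactly.

1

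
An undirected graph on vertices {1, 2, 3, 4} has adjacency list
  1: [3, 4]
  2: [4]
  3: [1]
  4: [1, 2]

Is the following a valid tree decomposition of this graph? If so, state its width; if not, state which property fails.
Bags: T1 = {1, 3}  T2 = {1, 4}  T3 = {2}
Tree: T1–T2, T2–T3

No — edge (4,2) lies in no bag.

A tree decomposition must satisfy three properties: every vertex lies in some bag; for every edge, both endpoints lie together in some bag; and for every vertex, the bags containing it form a connected subtree. Here edge (4,2) lies in no bag, so the decomposition is invalid.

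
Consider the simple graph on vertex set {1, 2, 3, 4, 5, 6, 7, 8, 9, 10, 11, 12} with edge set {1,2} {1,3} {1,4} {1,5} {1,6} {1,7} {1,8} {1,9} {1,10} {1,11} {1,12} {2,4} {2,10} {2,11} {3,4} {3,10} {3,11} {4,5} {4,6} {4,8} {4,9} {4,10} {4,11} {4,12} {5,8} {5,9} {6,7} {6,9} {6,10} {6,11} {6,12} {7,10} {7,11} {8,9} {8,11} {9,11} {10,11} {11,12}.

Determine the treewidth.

A width-4 tree decomposition is:
Bags: B1 = {1, 4, 6, 9, 11}  B2 = {1, 4, 6, 10, 11}  B3 = {1, 6, 7, 10, 11}  B4 = {1, 4, 8, 9, 11}  B5 = {1, 3, 4, 10, 11}  B6 = {1, 2, 4, 10, 11}  B7 = {1, 4, 5, 8, 9}  B8 = {1, 4, 6, 11, 12}
Tree: B1–B2, B2–B3, B1–B4, B2–B5, B2–B6, B4–B7, B1–B8
Each bag holds 5 vertices, so the decomposition has width 4, which upper-bounds the treewidth. Conversely, {1, 4, 8, 9, 11} is a clique of size 5, and the vertices of any clique must share a bag in every tree decomposition; so some bag has ≥ 5 vertices and tw(G) ≥ 4. Therefore the treewidth is 4.

4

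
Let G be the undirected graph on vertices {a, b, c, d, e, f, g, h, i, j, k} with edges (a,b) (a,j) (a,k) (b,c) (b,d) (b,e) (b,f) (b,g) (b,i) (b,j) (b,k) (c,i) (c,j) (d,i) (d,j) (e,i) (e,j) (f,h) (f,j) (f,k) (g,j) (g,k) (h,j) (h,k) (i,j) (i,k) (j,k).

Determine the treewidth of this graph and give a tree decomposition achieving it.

Treewidth 3.
One optimal decomposition is:
Bags: B1 = {a, b, j, k}  B2 = {b, f, j, k}  B3 = {b, i, j, k}  B4 = {b, g, j, k}  B5 = {b, d, i, j}  B6 = {f, h, j, k}  B7 = {b, c, i, j}  B8 = {b, e, i, j}
Tree: B1–B2, B2–B3, B1–B4, B3–B5, B2–B6, B3–B7, B5–B8

Every bag has size at most 4, so the width is 4 − 1 = 3 and tw(G) ≤ 3. Conversely, {f, h, j, k} is a clique of size 4, and the vertices of any clique must share a bag in every tree decomposition; so some bag has ≥ 4 vertices and tw(G) ≥ 3. Combining the bounds, tw(G) = 3.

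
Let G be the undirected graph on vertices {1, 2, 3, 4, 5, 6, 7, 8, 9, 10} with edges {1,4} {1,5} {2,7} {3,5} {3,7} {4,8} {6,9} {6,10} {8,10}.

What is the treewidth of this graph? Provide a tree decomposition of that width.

Every bag has size at most 2, so the width is 2 − 1 = 1 and tw(G) ≤ 1. Since G has at least one edge (e.g. 2–7), it is not an edgeless graph, so tw(G) ≥ 1. Therefore the treewidth is 1.

Treewidth 1.
Bags: B1 = {2, 7}  B2 = {3, 7}  B3 = {3, 5}  B4 = {1, 5}  B5 = {1, 4}  B6 = {4, 8}  B7 = {8, 10}  B8 = {6, 10}  B9 = {6, 9}
Tree: B1–B2, B2–B3, B3–B4, B4–B5, B5–B6, B6–B7, B7–B8, B8–B9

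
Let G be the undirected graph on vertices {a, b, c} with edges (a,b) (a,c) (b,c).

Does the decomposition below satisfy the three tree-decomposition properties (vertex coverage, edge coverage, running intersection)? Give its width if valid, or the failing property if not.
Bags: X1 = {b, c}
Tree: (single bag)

No — vertex a appears in no bag.

A tree decomposition must satisfy three properties: every vertex lies in some bag; for every edge, both endpoints lie together in some bag; and for every vertex, the bags containing it form a connected subtree. Here vertex a appears in no bag, so the decomposition is invalid.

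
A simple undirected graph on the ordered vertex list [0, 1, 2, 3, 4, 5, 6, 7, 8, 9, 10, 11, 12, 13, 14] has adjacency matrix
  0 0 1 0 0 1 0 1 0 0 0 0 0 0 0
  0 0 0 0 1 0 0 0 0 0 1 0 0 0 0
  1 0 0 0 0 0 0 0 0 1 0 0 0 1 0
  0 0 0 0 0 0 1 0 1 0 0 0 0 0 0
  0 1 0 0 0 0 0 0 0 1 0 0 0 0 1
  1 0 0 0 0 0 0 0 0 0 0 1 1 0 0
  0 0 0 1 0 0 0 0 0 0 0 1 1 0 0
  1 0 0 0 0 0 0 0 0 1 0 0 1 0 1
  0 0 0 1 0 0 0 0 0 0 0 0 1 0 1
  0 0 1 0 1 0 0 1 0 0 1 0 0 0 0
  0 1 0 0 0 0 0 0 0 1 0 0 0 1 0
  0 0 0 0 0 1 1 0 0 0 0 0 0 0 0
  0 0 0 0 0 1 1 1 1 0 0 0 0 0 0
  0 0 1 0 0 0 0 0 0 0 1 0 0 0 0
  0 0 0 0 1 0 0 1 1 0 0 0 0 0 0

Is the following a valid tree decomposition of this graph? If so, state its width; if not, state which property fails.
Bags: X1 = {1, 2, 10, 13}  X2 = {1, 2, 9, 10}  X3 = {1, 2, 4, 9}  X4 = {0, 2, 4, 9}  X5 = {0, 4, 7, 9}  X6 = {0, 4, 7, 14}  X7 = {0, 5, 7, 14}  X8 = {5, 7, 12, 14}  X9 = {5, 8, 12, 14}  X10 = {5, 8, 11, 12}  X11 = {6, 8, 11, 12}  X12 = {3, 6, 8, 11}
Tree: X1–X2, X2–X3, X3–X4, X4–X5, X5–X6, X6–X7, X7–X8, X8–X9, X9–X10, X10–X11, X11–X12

Yes; width 3.

Every vertex of G appears in some bag (union = {0, 1, 2, 3, 4, 5, 6, 7, 8, 9, 10, 11, 12, 13, 14}); every edge is covered by a bag; and for each vertex v the set of bags containing v is connected in the bag tree. The decomposition is therefore valid. The largest bag has 4 vertices, so the width is 3.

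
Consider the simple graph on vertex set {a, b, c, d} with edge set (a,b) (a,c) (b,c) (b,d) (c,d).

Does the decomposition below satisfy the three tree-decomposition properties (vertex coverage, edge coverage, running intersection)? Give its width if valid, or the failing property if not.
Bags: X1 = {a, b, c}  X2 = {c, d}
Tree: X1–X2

A tree decomposition must satisfy three properties: every vertex lies in some bag; for every edge, both endpoints lie together in some bag; and for every vertex, the bags containing it form a connected subtree. Here edge (b,d) lies in no bag, so the decomposition is invalid.

No — edge (b,d) lies in no bag.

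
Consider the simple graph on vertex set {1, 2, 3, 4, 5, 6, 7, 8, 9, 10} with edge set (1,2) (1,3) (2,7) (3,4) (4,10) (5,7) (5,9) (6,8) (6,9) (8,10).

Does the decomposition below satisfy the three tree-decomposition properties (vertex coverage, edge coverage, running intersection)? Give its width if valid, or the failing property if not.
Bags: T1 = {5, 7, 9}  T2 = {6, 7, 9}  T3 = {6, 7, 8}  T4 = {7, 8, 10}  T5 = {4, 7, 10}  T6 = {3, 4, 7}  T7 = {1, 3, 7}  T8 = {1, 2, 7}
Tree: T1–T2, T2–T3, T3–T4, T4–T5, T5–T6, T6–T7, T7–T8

Yes; width 2.

Checking the three conditions: (i) the bags cover all of {1, 2, 3, 4, 5, 6, 7, 8, 9, 10}; (ii) for each edge, some bag contains both endpoints; (iii) the bags containing any fixed vertex form a subtree. All hold, so the decomposition is valid with width 3 − 1 = 2.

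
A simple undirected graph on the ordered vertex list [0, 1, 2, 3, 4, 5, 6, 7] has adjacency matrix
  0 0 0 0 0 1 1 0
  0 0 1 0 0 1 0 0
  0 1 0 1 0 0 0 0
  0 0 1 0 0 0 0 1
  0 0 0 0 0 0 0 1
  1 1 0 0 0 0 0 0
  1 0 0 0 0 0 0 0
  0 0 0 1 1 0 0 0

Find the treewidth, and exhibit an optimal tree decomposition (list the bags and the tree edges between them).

Every bag has size at most 2, so the width is 2 − 1 = 1 and tw(G) ≤ 1. G has an edge, so its treewidth is at least 1. The upper and lower bounds meet at 1, so that is the treewidth.

Treewidth 1.
Bags: B1 = {0, 6}  B2 = {0, 5}  B3 = {1, 5}  B4 = {1, 2}  B5 = {2, 3}  B6 = {3, 7}  B7 = {4, 7}
Tree: B1–B2, B2–B3, B3–B4, B4–B5, B5–B6, B6–B7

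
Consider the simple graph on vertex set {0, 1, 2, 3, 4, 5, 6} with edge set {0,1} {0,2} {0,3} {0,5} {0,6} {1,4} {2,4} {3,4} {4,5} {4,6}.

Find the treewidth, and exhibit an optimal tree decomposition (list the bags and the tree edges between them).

Every bag has size at most 3, so the width is 3 − 1 = 2 and tw(G) ≤ 2. For the lower bound, G contains the cycle 4–5–0–3–4, so G is not a forest; only forests have treewidth ≤ 1, hence tw(G) ≥ 2. The upper and lower bounds meet at 2, so that is the treewidth.

Treewidth 2.
One optimal decomposition is:
Bags: B1 = {0, 4, 5}  B2 = {0, 3, 4}  B3 = {0, 4, 6}  B4 = {0, 1, 4}  B5 = {0, 2, 4}
Tree: B1–B2, B2–B3, B3–B4, B4–B5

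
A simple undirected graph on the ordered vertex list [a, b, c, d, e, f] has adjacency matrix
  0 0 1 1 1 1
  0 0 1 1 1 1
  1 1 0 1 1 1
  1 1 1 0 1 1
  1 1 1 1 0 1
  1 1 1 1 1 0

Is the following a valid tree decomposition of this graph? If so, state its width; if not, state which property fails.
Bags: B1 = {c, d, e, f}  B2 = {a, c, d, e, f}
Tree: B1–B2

A tree decomposition must satisfy three properties: every vertex lies in some bag; for every edge, both endpoints lie together in some bag; and for every vertex, the bags containing it form a connected subtree. Here vertex b appears in no bag, so the decomposition is invalid.

No — vertex b appears in no bag.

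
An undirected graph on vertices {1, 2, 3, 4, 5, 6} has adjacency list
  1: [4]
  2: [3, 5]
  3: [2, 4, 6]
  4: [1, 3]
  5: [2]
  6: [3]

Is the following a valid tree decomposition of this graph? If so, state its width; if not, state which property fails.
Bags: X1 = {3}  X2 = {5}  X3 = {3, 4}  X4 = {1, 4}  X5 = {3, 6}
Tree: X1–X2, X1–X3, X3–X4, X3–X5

A tree decomposition must satisfy three properties: every vertex lies in some bag; for every edge, both endpoints lie together in some bag; and for every vertex, the bags containing it form a connected subtree. Here vertex 2 appears in no bag, so the decomposition is invalid.

No — vertex 2 appears in no bag.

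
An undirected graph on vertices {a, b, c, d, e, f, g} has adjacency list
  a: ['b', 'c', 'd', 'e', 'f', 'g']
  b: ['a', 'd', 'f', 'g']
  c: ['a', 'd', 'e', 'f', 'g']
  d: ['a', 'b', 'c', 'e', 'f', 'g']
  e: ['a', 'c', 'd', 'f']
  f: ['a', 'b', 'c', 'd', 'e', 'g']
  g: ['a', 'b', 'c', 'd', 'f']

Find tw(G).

4

A width-4 tree decomposition is:
Bags: B1 = {a, c, d, f, g}  B2 = {a, c, d, e, f}  B3 = {a, b, d, f, g}
Tree: B1–B2, B1–B3
The largest bag has 5 vertices, giving width 4; this decomposition certifies tw(G) ≤ 4. On the other hand G contains the 5-clique {a, c, d, f, g}. A clique must lie in a single bag of any decomposition, so no decomposition can have width below 4. Combining the bounds, tw(G) = 4.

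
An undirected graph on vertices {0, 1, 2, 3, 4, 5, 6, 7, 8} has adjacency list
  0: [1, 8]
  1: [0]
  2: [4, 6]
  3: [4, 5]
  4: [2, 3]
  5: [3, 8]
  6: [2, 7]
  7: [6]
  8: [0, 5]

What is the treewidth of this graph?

1

A width-1 tree decomposition is:
Bags: B1 = {0, 1}  B2 = {0, 8}  B3 = {5, 8}  B4 = {3, 5}  B5 = {3, 4}  B6 = {2, 4}  B7 = {2, 6}  B8 = {6, 7}
Tree: B1–B2, B2–B3, B3–B4, B4–B5, B5–B6, B6–B7, B7–B8
Every bag has size at most 2, so the width is 2 − 1 = 1 and tw(G) ≤ 1. G has an edge, so its treewidth is at least 1. Therefore the treewidth is 1.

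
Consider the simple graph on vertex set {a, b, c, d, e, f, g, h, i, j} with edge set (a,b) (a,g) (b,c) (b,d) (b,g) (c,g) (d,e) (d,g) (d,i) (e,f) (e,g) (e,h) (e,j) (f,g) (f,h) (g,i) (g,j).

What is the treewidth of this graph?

A width-2 tree decomposition is:
Bags: B1 = {d, e, g}  B2 = {b, d, g}  B3 = {a, b, g}  B4 = {e, f, g}  B5 = {e, f, h}  B6 = {d, g, i}  B7 = {b, c, g}  B8 = {e, g, j}
Tree: B1–B2, B2–B3, B1–B4, B4–B5, B1–B6, B3–B7, B1–B8
The largest bag has 3 vertices, giving width 2; this decomposition certifies tw(G) ≤ 2. On the other hand G contains the 3-clique {d, e, g}. A clique must lie in a single bag of any decomposition, so no decomposition can have width below 2. The upper and lower bounds meet at 2, so that is the treewidth.

2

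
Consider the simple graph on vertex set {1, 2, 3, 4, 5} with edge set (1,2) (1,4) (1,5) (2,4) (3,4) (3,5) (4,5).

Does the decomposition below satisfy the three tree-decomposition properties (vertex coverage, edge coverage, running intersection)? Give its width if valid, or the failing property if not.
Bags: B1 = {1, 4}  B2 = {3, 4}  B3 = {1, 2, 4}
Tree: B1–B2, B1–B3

A tree decomposition must satisfy three properties: every vertex lies in some bag; for every edge, both endpoints lie together in some bag; and for every vertex, the bags containing it form a connected subtree. Here vertex 5 appears in no bag, so the decomposition is invalid.

No — vertex 5 appears in no bag.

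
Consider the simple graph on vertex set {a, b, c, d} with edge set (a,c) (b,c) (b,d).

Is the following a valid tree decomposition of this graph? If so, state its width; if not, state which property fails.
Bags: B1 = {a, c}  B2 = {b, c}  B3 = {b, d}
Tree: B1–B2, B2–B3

Vertex coverage: the bags together contain {a, b, c, d}, the full vertex set. Edge coverage: each edge of G has both endpoints in at least one bag. Running intersection: for every vertex, the bags containing it form a connected subtree. All three properties hold, so this is a valid tree decomposition of width max|bag| − 1 = 1, and hence tw(G) ≤ 1.

Yes; width 1.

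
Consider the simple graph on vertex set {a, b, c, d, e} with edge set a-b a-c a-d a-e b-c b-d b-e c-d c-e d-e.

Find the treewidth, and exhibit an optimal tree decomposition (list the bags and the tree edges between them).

Treewidth 4.
One such decomposition:
Bags: B1 = {a, b, c, d, e}
Tree: (single bag)

With just one bag of size 5, the width is 5 − 1 = 4, so tw(G) ≤ 4. Conversely, {a, b, c, d, e} is a clique of size 5, and the vertices of any clique must share a bag in every tree decomposition; so some bag has ≥ 5 vertices and tw(G) ≥ 4. Hence tw(G) = 4 exactly.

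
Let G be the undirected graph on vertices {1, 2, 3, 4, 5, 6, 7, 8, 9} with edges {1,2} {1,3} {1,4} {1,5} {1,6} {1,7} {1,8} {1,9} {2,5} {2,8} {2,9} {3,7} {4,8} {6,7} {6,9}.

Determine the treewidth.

2

A width-2 tree decomposition is:
Bags: B1 = {1, 2, 9}  B2 = {1, 6, 9}  B3 = {1, 2, 8}  B4 = {1, 2, 5}  B5 = {1, 6, 7}  B6 = {1, 4, 8}  B7 = {1, 3, 7}
Tree: B1–B2, B1–B3, B1–B4, B2–B5, B3–B6, B5–B7
The largest bag has 3 vertices, giving width 2; this decomposition certifies tw(G) ≤ 2. Conversely, {1, 2, 8} is a clique of size 3, and the vertices of any clique must share a bag in every tree decomposition; so some bag has ≥ 3 vertices and tw(G) ≥ 2. Combining the bounds, tw(G) = 2.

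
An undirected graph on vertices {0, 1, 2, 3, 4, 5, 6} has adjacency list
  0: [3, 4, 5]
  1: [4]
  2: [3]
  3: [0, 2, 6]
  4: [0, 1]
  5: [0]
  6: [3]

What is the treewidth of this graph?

1

A width-1 tree decomposition is:
Bags: B1 = {0, 3}  B2 = {3, 6}  B3 = {0, 5}  B4 = {2, 3}  B5 = {0, 4}  B6 = {1, 4}
Tree: B1–B2, B1–B3, B2–B4, B3–B5, B5–B6
Each bag holds 2 vertices, so the decomposition has width 1, which upper-bounds the treewidth. G has an edge, so its treewidth is at least 1. Hence tw(G) = 1 exactly.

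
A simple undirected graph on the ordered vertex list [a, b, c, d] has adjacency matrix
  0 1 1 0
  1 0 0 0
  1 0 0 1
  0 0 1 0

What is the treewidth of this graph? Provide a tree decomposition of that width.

Treewidth 1.
One such decomposition:
Bags: B1 = {a, b}  B2 = {a, c}  B3 = {c, d}
Tree: B1–B2, B2–B3

Every bag has size at most 2, so the width is 2 − 1 = 1 and tw(G) ≤ 1. Any graph with an edge has treewidth ≥ 1, and G has the edge b–a. The upper and lower bounds meet at 1, so that is the treewidth.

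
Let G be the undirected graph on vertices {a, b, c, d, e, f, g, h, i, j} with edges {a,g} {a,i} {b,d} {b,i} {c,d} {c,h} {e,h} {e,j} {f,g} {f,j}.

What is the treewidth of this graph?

A width-2 tree decomposition is:
Bags: B1 = {f, g, j}  B2 = {a, g, j}  B3 = {a, i, j}  B4 = {b, i, j}  B5 = {b, d, j}  B6 = {c, d, j}  B7 = {c, h, j}  B8 = {e, h, j}
Tree: B1–B2, B2–B3, B3–B4, B4–B5, B5–B6, B6–B7, B7–B8
Every bag has size at most 3, so the width is 3 − 1 = 2 and tw(G) ≤ 2. For the lower bound, G contains the cycle j–f–g–a–i–b–d–c–h–e–j, so G is not a forest; only forests have treewidth ≤ 1, hence tw(G) ≥ 2. Hence tw(G) = 2 exactly.

2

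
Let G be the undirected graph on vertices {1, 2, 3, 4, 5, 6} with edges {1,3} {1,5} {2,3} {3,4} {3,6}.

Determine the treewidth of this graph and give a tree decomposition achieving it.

The largest bag has 2 vertices, giving width 1; this decomposition certifies tw(G) ≤ 1. Since G has at least one edge (e.g. 1–3), it is not an edgeless graph, so tw(G) ≥ 1. Combining the bounds, tw(G) = 1.

Treewidth 1.
Bags: B1 = {1, 3}  B2 = {3, 6}  B3 = {1, 5}  B4 = {2, 3}  B5 = {3, 4}
Tree: B1–B2, B1–B3, B2–B4, B1–B5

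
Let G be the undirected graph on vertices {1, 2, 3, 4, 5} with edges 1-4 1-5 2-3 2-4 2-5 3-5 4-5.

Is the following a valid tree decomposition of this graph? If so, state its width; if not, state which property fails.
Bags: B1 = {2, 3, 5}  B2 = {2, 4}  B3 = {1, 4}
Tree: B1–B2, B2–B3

No — edge (5,4) lies in no bag.

A tree decomposition must satisfy three properties: every vertex lies in some bag; for every edge, both endpoints lie together in some bag; and for every vertex, the bags containing it form a connected subtree. Here edge (5,4) lies in no bag, so the decomposition is invalid.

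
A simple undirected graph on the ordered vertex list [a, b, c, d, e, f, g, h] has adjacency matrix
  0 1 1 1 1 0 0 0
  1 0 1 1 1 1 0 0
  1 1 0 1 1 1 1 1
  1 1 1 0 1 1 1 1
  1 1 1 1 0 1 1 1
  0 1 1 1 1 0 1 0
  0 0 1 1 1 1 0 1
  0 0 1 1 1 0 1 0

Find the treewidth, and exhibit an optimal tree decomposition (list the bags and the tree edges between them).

Treewidth 4.
One optimal decomposition is:
Bags: B1 = {c, d, e, f, g}  B2 = {b, c, d, e, f}  B3 = {c, d, e, g, h}  B4 = {a, b, c, d, e}
Tree: B1–B2, B1–B3, B2–B4

Each bag holds 5 vertices, so the decomposition has width 4, which upper-bounds the treewidth. Conversely, {a, b, c, d, e} is a clique of size 5, and the vertices of any clique must share a bag in every tree decomposition; so some bag has ≥ 5 vertices and tw(G) ≥ 4. Therefore the treewidth is 4.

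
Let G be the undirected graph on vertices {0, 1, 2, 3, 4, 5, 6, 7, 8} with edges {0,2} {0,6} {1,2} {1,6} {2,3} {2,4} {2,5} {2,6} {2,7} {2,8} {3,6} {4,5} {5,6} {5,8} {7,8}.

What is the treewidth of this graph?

A width-2 tree decomposition is:
Bags: B1 = {2, 4, 5}  B2 = {2, 5, 6}  B3 = {2, 5, 8}  B4 = {1, 2, 6}  B5 = {2, 3, 6}  B6 = {0, 2, 6}  B7 = {2, 7, 8}
Tree: B1–B2, B1–B3, B2–B4, B2–B5, B4–B6, B3–B7
The largest bag has 3 vertices, giving width 2; this decomposition certifies tw(G) ≤ 2. On the other hand G contains the 3-clique {2, 5, 8}. A clique must lie in a single bag of any decomposition, so no decomposition can have width below 2. The upper and lower bounds meet at 2, so that is the treewidth.

2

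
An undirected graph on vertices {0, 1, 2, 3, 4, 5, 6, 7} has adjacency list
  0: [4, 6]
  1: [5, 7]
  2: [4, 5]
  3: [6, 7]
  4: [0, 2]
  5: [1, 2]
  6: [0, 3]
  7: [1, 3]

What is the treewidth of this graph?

A width-2 tree decomposition is:
Bags: B1 = {1, 5, 7}  B2 = {2, 5, 7}  B3 = {2, 4, 7}  B4 = {0, 4, 7}  B5 = {0, 6, 7}  B6 = {3, 6, 7}
Tree: B1–B2, B2–B3, B3–B4, B4–B5, B5–B6
The largest bag has 3 vertices, giving width 2; this decomposition certifies tw(G) ≤ 2. For the lower bound, G contains the cycle 7–1–5–2–4–0–6–3–7, so G is not a forest; only forests have treewidth ≤ 1, hence tw(G) ≥ 2. Hence tw(G) = 2 exactly.

2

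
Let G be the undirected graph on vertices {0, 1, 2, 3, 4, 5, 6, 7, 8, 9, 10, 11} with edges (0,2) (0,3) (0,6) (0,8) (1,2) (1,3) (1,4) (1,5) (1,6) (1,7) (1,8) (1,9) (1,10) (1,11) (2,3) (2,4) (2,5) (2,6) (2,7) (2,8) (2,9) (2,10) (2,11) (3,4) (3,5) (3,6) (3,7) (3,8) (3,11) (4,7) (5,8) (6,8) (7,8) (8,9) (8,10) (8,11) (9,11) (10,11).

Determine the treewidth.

4

A width-4 tree decomposition is:
Bags: B1 = {1, 2, 3, 7, 8}  B2 = {1, 2, 3, 4, 7}  B3 = {1, 2, 3, 8, 11}  B4 = {1, 2, 8, 9, 11}  B5 = {1, 2, 3, 6, 8}  B6 = {0, 2, 3, 6, 8}  B7 = {1, 2, 3, 5, 8}  B8 = {1, 2, 8, 10, 11}
Tree: B1–B2, B1–B3, B3–B4, B1–B5, B5–B6, B1–B7, B4–B8
The largest bag has 5 vertices, giving width 4; this decomposition certifies tw(G) ≤ 4. Conversely, {0, 2, 3, 6, 8} is a clique of size 5, and the vertices of any clique must share a bag in every tree decomposition; so some bag has ≥ 5 vertices and tw(G) ≥ 4. Therefore the treewidth is 4.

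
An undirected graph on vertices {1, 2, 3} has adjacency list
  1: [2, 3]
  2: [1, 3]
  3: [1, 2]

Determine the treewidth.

2

A width-2 tree decomposition is:
Bags: B1 = {1, 2, 3}
Tree: (single bag)
With just one bag of size 3, the width is 3 − 1 = 2, so tw(G) ≤ 2. For the lower bound, the 3 vertices {1, 2, 3} are pairwise adjacent, and any tree decomposition puts a clique entirely inside one bag — forcing width ≥ 2. Combining the bounds, tw(G) = 2.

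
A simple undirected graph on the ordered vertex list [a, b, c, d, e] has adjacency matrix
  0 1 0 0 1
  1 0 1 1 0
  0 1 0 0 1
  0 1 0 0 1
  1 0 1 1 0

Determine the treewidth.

2

A width-2 tree decomposition is:
Bags: B1 = {b, d, e}  B2 = {a, b, e}  B3 = {b, c, e}
Tree: B1–B2, B2–B3
Every bag has size at most 3, so the width is 3 − 1 = 2 and tw(G) ≤ 2. For the lower bound, G contains the cycle d–b–a–e–d, so G is not a forest; only forests have treewidth ≤ 1, hence tw(G) ≥ 2. The upper and lower bounds meet at 2, so that is the treewidth.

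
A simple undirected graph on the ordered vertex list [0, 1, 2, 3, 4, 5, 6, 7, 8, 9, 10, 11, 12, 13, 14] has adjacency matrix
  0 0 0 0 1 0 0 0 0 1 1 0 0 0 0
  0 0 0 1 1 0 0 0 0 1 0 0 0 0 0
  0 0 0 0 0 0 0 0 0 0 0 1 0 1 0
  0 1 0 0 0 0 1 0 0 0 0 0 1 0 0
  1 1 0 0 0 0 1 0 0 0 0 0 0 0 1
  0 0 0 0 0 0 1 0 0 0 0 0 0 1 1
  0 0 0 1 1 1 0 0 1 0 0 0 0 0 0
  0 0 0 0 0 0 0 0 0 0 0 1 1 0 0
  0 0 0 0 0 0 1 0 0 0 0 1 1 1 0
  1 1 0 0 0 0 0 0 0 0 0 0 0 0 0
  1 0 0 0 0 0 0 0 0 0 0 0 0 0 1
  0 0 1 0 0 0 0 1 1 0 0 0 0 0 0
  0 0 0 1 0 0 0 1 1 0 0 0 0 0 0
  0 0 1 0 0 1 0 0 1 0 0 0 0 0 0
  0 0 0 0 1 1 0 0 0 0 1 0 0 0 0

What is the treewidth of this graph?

3

A width-3 tree decomposition is:
Bags: B1 = {0, 1, 9, 10}  B2 = {0, 1, 4, 10}  B3 = {1, 4, 10, 14}  B4 = {1, 3, 4, 14}  B5 = {3, 4, 6, 14}  B6 = {3, 5, 6, 14}  B7 = {3, 5, 6, 12}  B8 = {5, 6, 8, 12}  B9 = {5, 8, 12, 13}  B10 = {7, 8, 12, 13}  B11 = {7, 8, 11, 13}  B12 = {2, 7, 11, 13}
Tree: B1–B2, B2–B3, B3–B4, B4–B5, B5–B6, B6–B7, B7–B8, B8–B9, B9–B10, B10–B11, B11–B12
The largest bag has 4 vertices, giving width 3; this decomposition certifies tw(G) ≤ 3. For the lower bound: the 4 vertex sets {0,9,10}, {1}, {4}, {3,5,6,14} are disjoint, each induces a connected subgraph, and every pair is joined by at least one edge of G. Contracting each set to a single vertex therefore yields K_{4} as a minor, and since treewidth is minor-monotone, tw(G) ≥ tw(K_{4}) = 3. Therefore the treewidth is 3.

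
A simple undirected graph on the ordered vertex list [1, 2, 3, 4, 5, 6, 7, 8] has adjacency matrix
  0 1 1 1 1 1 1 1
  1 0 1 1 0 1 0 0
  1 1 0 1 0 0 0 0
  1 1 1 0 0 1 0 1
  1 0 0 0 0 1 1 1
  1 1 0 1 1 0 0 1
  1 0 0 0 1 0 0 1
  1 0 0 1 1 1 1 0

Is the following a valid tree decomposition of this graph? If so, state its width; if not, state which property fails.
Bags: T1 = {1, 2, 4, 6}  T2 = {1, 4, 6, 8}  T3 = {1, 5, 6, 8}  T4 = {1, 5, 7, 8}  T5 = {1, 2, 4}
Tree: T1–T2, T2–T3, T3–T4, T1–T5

A tree decomposition must satisfy three properties: every vertex lies in some bag; for every edge, both endpoints lie together in some bag; and for every vertex, the bags containing it form a connected subtree. Here vertex 3 appears in no bag, so the decomposition is invalid.

No — vertex 3 appears in no bag.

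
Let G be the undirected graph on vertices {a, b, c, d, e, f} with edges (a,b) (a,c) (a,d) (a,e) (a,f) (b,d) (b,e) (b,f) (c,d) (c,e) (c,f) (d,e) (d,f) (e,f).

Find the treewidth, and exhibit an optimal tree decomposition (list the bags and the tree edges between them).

Treewidth 4.
One such decomposition:
Bags: B1 = {a, b, d, e, f}  B2 = {a, c, d, e, f}
Tree: B1–B2

Each bag holds 5 vertices, so the decomposition has width 4, which upper-bounds the treewidth. On the other hand G contains the 5-clique {a, c, d, e, f}. A clique must lie in a single bag of any decomposition, so no decomposition can have width below 4. Combining the bounds, tw(G) = 4.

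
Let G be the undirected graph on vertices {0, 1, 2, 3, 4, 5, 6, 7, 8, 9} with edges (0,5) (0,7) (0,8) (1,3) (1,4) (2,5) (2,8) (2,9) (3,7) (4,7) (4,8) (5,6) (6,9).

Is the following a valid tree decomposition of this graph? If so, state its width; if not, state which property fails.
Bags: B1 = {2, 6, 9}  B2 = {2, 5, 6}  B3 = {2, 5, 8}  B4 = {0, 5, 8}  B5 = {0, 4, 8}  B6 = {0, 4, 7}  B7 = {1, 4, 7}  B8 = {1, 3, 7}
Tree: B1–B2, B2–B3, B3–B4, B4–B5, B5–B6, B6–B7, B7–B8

Every vertex of G appears in some bag (union = {0, 1, 2, 3, 4, 5, 6, 7, 8, 9}); every edge is covered by a bag; and for each vertex v the set of bags containing v is connected in the bag tree. The decomposition is therefore valid. The largest bag has 3 vertices, so the width is 2.

Yes; width 2.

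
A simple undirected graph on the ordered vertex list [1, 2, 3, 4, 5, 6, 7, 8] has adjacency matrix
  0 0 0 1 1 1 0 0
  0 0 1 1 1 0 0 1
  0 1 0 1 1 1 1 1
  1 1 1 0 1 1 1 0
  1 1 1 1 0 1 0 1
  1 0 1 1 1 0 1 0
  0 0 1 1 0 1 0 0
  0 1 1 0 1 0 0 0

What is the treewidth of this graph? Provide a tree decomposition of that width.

Each bag holds 4 vertices, so the decomposition has width 3, which upper-bounds the treewidth. For the lower bound, the 4 vertices {1, 4, 5, 6} are pairwise adjacent, and any tree decomposition puts a clique entirely inside one bag — forcing width ≥ 3. Hence tw(G) = 3 exactly.

Treewidth 3.
One such decomposition:
Bags: B1 = {3, 4, 5, 6}  B2 = {1, 4, 5, 6}  B3 = {2, 3, 4, 5}  B4 = {2, 3, 5, 8}  B5 = {3, 4, 6, 7}
Tree: B1–B2, B1–B3, B3–B4, B1–B5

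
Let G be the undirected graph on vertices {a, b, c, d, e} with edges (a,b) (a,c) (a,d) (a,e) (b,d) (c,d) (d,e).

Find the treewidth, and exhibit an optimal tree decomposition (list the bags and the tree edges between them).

Treewidth 2.
One optimal decomposition is:
Bags: B1 = {a, b, d}  B2 = {a, d, e}  B3 = {a, c, d}
Tree: B1–B2, B1–B3

Each bag holds 3 vertices, so the decomposition has width 2, which upper-bounds the treewidth. On the other hand G contains the 3-clique {a, d, e}. A clique must lie in a single bag of any decomposition, so no decomposition can have width below 2. Hence tw(G) = 2 exactly.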